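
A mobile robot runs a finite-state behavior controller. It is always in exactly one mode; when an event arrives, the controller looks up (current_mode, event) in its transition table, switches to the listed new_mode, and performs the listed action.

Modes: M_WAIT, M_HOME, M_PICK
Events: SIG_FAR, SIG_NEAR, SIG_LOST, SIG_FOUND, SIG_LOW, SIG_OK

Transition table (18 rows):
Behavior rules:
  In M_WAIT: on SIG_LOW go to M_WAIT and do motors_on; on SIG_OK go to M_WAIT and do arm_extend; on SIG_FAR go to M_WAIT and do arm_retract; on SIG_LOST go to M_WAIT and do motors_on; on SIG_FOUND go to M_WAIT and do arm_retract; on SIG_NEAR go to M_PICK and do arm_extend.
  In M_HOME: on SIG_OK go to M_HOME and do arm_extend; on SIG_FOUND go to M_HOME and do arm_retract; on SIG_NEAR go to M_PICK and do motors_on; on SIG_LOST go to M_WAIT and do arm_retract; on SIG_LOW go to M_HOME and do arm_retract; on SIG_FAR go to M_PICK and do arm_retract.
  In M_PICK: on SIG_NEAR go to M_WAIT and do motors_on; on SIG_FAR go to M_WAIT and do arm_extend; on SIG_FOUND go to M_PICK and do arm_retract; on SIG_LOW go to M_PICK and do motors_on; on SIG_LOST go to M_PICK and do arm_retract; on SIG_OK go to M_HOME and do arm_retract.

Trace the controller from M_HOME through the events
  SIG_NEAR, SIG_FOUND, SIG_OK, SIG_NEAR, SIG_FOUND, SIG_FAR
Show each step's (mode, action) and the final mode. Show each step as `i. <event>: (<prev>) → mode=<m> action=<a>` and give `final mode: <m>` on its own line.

1. SIG_NEAR: (M_HOME) → mode=M_PICK action=motors_on
2. SIG_FOUND: (M_PICK) → mode=M_PICK action=arm_retract
3. SIG_OK: (M_PICK) → mode=M_HOME action=arm_retract
4. SIG_NEAR: (M_HOME) → mode=M_PICK action=motors_on
5. SIG_FOUND: (M_PICK) → mode=M_PICK action=arm_retract
6. SIG_FAR: (M_PICK) → mode=M_WAIT action=arm_extend

final mode: M_WAIT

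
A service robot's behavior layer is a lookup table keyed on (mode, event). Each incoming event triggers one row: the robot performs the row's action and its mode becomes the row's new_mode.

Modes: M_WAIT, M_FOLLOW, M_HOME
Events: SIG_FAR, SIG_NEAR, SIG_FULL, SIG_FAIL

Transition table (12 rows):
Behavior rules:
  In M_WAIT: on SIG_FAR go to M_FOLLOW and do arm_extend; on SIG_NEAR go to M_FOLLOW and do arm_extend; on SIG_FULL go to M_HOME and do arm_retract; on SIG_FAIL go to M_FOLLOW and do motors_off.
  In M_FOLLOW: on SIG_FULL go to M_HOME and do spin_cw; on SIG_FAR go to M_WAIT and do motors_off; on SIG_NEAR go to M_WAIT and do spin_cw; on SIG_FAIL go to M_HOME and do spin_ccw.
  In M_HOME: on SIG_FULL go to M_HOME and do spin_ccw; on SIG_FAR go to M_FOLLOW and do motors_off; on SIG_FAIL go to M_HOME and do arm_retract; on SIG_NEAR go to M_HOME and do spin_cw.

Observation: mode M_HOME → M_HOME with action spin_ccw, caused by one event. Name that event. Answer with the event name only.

try SIG_FAR: (M_HOME, SIG_FAR) → (M_FOLLOW, motors_off)
try SIG_NEAR: (M_HOME, SIG_NEAR) → (M_HOME, spin_cw)
try SIG_FULL: (M_HOME, SIG_FULL) → (M_HOME, spin_ccw)  ← matches
try SIG_FAIL: (M_HOME, SIG_FAIL) → (M_HOME, arm_retract)

SIG_FULL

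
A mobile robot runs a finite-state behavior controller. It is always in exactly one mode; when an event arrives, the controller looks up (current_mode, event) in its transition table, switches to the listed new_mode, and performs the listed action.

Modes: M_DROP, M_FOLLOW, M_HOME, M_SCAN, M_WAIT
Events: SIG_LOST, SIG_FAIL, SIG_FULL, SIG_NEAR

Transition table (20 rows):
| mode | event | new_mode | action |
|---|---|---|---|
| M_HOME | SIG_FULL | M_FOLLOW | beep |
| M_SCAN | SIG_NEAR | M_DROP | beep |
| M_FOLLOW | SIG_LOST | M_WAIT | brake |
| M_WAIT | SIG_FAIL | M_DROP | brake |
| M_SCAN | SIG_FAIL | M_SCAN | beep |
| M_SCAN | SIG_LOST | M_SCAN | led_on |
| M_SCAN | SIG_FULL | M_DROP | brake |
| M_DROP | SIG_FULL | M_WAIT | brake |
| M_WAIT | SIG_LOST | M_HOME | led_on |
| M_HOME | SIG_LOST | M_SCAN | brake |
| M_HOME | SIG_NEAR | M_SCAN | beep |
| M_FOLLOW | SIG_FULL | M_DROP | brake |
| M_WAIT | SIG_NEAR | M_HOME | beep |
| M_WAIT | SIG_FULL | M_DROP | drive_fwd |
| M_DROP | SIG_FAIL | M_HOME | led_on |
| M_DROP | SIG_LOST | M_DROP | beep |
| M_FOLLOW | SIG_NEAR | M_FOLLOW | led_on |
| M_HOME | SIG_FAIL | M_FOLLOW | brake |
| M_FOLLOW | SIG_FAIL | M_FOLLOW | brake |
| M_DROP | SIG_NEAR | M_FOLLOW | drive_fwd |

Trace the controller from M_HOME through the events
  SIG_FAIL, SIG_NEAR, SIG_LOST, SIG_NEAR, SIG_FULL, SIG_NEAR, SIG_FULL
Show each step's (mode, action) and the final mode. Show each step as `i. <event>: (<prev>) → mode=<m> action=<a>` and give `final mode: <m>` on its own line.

final mode: M_DROP

1. SIG_FAIL: (M_HOME) → mode=M_FOLLOW action=brake
2. SIG_NEAR: (M_FOLLOW) → mode=M_FOLLOW action=led_on
3. SIG_LOST: (M_FOLLOW) → mode=M_WAIT action=brake
4. SIG_NEAR: (M_WAIT) → mode=M_HOME action=beep
5. SIG_FULL: (M_HOME) → mode=M_FOLLOW action=beep
6. SIG_NEAR: (M_FOLLOW) → mode=M_FOLLOW action=led_on
7. SIG_FULL: (M_FOLLOW) → mode=M_DROP action=brake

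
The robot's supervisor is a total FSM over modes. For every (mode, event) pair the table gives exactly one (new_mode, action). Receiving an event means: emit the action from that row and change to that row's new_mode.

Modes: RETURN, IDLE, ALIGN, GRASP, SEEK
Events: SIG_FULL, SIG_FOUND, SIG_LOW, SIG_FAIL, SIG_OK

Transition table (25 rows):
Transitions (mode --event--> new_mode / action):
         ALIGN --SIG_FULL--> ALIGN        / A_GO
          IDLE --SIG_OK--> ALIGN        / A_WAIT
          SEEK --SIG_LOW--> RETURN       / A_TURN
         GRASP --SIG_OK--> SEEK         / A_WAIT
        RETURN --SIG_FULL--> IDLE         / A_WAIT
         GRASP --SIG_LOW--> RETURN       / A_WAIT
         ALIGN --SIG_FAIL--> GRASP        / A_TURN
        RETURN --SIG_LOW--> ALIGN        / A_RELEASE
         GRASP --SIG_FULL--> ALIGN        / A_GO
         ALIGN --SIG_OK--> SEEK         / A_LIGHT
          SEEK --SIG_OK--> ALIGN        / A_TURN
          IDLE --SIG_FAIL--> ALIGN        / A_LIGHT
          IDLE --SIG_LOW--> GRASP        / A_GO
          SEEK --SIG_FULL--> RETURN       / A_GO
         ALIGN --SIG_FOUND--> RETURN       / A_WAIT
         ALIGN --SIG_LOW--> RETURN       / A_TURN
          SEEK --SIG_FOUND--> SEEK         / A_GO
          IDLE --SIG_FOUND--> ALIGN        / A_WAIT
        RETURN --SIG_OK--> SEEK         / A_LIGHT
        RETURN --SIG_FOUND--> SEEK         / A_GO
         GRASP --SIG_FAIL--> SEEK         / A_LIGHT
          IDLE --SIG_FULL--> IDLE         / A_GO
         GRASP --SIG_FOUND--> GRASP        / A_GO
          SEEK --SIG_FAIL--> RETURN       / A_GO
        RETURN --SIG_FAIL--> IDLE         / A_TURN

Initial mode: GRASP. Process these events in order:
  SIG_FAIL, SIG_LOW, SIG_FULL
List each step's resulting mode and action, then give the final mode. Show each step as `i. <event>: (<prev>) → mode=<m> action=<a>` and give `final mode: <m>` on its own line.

1. SIG_FAIL: (GRASP) → mode=SEEK action=A_LIGHT
2. SIG_LOW: (SEEK) → mode=RETURN action=A_TURN
3. SIG_FULL: (RETURN) → mode=IDLE action=A_WAIT

final mode: IDLE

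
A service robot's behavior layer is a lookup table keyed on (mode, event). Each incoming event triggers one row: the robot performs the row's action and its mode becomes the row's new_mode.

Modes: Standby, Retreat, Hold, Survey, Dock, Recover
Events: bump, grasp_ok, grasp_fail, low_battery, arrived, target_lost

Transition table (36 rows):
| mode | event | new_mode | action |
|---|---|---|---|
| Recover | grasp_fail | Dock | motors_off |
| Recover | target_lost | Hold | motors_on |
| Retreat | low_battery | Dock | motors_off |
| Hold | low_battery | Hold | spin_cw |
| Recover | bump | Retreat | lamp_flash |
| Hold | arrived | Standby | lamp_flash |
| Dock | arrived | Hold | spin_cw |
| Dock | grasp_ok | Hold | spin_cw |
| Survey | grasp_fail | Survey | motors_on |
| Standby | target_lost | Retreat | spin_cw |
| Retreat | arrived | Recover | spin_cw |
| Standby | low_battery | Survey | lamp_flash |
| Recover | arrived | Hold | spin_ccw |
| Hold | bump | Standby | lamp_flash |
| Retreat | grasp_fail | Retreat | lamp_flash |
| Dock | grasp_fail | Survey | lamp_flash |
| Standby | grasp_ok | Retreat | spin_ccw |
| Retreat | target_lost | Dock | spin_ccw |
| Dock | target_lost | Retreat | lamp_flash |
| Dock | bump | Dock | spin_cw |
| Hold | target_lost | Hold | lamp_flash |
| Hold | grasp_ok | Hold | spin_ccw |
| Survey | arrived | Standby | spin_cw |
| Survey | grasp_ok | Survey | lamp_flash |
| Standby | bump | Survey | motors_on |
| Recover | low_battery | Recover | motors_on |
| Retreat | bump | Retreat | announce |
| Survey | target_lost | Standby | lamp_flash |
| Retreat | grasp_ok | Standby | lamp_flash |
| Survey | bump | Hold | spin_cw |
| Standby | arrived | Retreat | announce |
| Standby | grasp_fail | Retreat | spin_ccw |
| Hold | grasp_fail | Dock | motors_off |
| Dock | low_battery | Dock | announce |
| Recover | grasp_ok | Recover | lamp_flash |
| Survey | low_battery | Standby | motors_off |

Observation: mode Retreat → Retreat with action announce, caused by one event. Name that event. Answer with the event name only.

try bump: (Retreat, bump) → (Retreat, announce)  ← matches
try grasp_ok: (Retreat, grasp_ok) → (Standby, lamp_flash)
try grasp_fail: (Retreat, grasp_fail) → (Retreat, lamp_flash)
try low_battery: (Retreat, low_battery) → (Dock, motors_off)
try arrived: (Retreat, arrived) → (Recover, spin_cw)
try target_lost: (Retreat, target_lost) → (Dock, spin_ccw)

bump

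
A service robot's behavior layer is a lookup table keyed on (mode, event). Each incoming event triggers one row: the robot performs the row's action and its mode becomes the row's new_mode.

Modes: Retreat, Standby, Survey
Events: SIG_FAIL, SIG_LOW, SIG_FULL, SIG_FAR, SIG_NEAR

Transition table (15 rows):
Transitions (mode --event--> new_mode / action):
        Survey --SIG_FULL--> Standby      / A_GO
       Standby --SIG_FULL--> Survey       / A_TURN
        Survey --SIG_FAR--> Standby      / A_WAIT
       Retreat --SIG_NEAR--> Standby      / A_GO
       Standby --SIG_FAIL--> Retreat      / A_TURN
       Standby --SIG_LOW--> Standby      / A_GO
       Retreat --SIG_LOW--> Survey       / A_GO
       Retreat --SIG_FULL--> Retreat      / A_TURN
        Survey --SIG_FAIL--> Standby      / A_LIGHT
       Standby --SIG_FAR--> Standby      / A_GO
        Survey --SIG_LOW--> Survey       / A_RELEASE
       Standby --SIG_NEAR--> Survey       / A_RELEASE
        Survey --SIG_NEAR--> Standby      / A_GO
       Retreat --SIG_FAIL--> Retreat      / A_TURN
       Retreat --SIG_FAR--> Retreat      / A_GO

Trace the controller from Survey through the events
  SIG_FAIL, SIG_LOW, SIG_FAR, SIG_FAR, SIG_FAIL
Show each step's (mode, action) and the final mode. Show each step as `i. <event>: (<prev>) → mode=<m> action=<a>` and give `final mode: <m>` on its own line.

final mode: Retreat

1. SIG_FAIL: (Survey) → mode=Standby action=A_LIGHT
2. SIG_LOW: (Standby) → mode=Standby action=A_GO
3. SIG_FAR: (Standby) → mode=Standby action=A_GO
4. SIG_FAR: (Standby) → mode=Standby action=A_GO
5. SIG_FAIL: (Standby) → mode=Retreat action=A_TURN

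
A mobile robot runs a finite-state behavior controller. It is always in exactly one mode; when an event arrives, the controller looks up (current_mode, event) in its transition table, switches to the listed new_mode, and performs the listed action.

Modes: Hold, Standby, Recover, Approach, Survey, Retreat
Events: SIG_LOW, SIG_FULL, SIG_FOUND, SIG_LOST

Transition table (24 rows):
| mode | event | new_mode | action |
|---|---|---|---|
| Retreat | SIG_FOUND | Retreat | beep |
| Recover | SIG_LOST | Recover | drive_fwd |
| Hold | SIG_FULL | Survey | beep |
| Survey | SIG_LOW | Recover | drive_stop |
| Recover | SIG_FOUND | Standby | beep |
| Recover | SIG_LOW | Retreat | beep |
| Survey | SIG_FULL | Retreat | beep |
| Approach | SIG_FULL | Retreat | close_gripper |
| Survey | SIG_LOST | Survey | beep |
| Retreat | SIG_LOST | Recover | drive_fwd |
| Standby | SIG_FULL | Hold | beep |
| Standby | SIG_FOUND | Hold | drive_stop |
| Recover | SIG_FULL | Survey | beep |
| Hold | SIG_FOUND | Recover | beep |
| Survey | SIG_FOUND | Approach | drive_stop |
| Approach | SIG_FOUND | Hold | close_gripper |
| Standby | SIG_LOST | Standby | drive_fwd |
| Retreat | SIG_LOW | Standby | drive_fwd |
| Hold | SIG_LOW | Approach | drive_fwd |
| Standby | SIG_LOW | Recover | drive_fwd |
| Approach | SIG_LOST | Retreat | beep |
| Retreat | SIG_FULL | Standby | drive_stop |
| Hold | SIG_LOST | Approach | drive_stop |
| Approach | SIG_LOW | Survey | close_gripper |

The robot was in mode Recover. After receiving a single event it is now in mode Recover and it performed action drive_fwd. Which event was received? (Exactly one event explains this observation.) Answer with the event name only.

try SIG_LOW: (Recover, SIG_LOW) → (Retreat, beep)
try SIG_FULL: (Recover, SIG_FULL) → (Survey, beep)
try SIG_FOUND: (Recover, SIG_FOUND) → (Standby, beep)
try SIG_LOST: (Recover, SIG_LOST) → (Recover, drive_fwd)  ← matches

SIG_LOST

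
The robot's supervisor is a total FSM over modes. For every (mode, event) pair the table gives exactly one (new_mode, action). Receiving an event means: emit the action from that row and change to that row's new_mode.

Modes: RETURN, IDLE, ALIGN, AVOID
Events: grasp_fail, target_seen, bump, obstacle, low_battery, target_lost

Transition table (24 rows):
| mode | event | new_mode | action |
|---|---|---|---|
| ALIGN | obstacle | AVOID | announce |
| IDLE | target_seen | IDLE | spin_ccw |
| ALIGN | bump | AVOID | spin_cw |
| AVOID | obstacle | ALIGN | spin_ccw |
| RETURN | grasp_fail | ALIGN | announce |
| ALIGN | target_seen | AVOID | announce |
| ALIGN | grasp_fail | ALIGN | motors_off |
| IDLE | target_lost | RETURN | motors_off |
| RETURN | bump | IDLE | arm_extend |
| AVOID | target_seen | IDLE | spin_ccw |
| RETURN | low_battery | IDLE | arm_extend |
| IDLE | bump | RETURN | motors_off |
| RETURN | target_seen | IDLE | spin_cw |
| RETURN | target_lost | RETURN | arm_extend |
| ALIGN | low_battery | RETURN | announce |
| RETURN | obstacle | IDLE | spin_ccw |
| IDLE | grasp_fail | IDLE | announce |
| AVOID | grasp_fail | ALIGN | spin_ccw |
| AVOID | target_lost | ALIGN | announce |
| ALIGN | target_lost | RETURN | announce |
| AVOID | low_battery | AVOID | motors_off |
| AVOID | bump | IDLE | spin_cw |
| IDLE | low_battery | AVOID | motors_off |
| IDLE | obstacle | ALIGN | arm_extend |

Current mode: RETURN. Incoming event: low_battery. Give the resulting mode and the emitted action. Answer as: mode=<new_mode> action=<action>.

current mode = RETURN; filter table to that mode:
  (RETURN, grasp_fail) → (ALIGN, announce)
  (RETURN, bump) → (IDLE, arm_extend)
  (RETURN, low_battery) → (IDLE, arm_extend)  ← event matches
  (RETURN, target_seen) → (IDLE, spin_cw)
  (RETURN, target_lost) → (RETURN, arm_extend)
  (RETURN, obstacle) → (IDLE, spin_ccw)
event = low_battery selects (IDLE, arm_extend)

mode=IDLE action=arm_extend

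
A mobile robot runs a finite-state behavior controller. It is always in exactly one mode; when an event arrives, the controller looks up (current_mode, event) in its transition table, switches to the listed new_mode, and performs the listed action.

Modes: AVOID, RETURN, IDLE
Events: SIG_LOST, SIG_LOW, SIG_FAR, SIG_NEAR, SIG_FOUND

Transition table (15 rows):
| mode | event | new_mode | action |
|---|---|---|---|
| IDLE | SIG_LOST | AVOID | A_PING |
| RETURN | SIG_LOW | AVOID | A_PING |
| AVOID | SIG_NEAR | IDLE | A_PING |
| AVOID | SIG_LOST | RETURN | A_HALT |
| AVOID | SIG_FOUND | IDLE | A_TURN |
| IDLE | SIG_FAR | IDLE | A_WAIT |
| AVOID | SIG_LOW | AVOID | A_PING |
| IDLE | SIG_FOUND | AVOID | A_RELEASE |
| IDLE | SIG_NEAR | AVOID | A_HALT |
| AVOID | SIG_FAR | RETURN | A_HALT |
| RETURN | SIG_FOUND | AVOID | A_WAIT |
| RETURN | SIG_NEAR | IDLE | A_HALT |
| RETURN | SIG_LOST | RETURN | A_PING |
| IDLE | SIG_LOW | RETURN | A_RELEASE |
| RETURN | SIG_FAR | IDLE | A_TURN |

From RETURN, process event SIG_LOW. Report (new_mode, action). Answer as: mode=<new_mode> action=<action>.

current mode = RETURN; filter table to that mode:
  (RETURN, SIG_LOW) → (AVOID, A_PING)  ← event matches
  (RETURN, SIG_FOUND) → (AVOID, A_WAIT)
  (RETURN, SIG_NEAR) → (IDLE, A_HALT)
  (RETURN, SIG_LOST) → (RETURN, A_PING)
  (RETURN, SIG_FAR) → (IDLE, A_TURN)
event = SIG_LOW selects (AVOID, A_PING)

mode=AVOID action=A_PING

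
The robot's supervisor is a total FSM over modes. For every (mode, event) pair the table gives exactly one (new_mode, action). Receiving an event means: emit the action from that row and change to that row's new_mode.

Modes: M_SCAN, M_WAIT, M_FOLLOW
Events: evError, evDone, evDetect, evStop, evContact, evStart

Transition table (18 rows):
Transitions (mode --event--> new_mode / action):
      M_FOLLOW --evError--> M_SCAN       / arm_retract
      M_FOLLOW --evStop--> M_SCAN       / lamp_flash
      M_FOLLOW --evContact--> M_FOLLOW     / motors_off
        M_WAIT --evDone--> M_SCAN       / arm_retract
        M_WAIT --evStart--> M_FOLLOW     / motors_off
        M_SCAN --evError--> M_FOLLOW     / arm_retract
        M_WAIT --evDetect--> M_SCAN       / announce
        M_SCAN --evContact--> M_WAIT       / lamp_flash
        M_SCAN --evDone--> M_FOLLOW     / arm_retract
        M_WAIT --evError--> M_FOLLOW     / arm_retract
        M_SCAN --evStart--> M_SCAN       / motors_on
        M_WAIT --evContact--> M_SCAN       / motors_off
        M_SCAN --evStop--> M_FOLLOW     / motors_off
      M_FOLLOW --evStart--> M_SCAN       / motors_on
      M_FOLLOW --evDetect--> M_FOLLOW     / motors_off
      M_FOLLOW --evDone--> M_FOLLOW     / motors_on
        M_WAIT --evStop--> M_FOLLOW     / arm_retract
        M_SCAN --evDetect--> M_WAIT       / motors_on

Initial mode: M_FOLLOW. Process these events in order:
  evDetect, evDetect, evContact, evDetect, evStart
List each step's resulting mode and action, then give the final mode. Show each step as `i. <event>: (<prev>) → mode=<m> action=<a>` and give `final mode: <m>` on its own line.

1. evDetect: (M_FOLLOW) → mode=M_FOLLOW action=motors_off
2. evDetect: (M_FOLLOW) → mode=M_FOLLOW action=motors_off
3. evContact: (M_FOLLOW) → mode=M_FOLLOW action=motors_off
4. evDetect: (M_FOLLOW) → mode=M_FOLLOW action=motors_off
5. evStart: (M_FOLLOW) → mode=M_SCAN action=motors_on

final mode: M_SCAN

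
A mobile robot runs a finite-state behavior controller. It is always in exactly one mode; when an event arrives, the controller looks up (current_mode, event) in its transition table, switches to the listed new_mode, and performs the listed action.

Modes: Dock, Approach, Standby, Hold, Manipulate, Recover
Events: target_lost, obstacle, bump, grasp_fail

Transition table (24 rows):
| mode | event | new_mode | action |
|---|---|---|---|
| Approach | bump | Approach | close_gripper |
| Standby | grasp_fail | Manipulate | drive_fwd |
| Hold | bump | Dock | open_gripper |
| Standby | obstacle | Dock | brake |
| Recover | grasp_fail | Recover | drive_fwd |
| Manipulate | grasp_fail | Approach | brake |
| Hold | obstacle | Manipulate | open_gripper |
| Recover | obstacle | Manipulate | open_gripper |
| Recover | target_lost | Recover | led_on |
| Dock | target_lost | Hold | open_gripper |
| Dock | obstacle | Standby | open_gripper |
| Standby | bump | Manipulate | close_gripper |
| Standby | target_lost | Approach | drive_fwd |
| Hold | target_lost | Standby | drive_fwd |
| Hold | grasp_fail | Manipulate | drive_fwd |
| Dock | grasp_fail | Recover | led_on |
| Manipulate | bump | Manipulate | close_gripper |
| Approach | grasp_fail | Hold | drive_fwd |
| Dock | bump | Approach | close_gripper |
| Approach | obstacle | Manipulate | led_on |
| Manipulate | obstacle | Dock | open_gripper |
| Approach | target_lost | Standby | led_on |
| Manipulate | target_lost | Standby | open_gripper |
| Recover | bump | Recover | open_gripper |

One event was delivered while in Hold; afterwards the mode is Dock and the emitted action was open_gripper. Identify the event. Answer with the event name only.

try target_lost: (Hold, target_lost) → (Standby, drive_fwd)
try obstacle: (Hold, obstacle) → (Manipulate, open_gripper)
try bump: (Hold, bump) → (Dock, open_gripper)  ← matches
try grasp_fail: (Hold, grasp_fail) → (Manipulate, drive_fwd)

bump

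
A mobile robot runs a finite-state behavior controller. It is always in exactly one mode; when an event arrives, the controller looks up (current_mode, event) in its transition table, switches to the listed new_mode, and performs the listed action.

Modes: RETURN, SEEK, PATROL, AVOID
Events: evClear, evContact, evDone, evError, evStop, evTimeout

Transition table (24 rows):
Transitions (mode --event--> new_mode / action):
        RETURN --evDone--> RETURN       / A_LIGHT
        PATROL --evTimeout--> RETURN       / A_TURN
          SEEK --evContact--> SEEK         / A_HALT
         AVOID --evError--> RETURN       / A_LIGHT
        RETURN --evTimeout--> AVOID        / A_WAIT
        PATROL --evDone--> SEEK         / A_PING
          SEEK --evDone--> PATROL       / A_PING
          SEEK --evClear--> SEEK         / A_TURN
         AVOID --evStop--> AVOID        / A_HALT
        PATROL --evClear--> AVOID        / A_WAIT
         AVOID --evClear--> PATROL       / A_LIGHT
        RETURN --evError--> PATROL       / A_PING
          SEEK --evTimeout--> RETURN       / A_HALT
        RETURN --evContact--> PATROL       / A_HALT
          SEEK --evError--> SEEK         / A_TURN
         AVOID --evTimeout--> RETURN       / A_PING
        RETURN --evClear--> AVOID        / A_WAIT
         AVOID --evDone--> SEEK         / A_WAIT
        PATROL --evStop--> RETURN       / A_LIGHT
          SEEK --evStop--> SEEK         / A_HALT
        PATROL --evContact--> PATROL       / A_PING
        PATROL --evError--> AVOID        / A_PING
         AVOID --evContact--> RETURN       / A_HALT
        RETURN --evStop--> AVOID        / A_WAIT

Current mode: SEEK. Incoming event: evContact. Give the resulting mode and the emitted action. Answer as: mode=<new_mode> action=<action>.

mode=SEEK action=A_HALT

current mode = SEEK; filter table to that mode:
  (SEEK, evContact) → (SEEK, A_HALT)  ← event matches
  (SEEK, evDone) → (PATROL, A_PING)
  (SEEK, evClear) → (SEEK, A_TURN)
  (SEEK, evTimeout) → (RETURN, A_HALT)
  (SEEK, evError) → (SEEK, A_TURN)
  (SEEK, evStop) → (SEEK, A_HALT)
event = evContact selects (SEEK, A_HALT)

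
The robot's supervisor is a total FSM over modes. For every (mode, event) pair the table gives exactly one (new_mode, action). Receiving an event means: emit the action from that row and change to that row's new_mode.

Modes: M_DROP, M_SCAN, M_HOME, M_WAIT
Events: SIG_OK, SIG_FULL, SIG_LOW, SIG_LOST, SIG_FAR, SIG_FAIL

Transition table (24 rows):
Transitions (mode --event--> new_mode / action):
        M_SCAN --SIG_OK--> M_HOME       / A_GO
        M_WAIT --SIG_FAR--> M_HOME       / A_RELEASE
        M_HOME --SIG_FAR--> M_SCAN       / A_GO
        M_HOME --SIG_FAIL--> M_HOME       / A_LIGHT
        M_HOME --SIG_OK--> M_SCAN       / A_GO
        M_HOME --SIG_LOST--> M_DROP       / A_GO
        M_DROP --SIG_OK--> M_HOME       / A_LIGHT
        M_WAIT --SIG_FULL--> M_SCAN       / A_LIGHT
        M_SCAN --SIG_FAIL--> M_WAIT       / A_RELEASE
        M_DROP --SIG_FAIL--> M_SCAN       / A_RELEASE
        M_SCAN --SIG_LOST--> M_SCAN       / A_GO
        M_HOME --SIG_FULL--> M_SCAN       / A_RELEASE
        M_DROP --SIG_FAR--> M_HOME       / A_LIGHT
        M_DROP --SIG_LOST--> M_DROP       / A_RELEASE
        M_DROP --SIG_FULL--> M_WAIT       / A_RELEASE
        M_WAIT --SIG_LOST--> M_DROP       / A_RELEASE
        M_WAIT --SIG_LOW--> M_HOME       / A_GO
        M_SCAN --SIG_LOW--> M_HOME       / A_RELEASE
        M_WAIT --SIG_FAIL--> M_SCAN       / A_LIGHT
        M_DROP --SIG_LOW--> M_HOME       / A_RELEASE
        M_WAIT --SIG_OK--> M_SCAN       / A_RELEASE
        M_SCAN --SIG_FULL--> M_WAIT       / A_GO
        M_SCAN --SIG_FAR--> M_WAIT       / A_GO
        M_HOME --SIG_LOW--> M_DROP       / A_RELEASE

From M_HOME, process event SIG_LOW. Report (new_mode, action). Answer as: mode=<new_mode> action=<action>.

mode=M_DROP action=A_RELEASE

current mode = M_HOME; filter table to that mode:
  (M_HOME, SIG_FAR) → (M_SCAN, A_GO)
  (M_HOME, SIG_FAIL) → (M_HOME, A_LIGHT)
  (M_HOME, SIG_OK) → (M_SCAN, A_GO)
  (M_HOME, SIG_LOST) → (M_DROP, A_GO)
  (M_HOME, SIG_FULL) → (M_SCAN, A_RELEASE)
  (M_HOME, SIG_LOW) → (M_DROP, A_RELEASE)  ← event matches
event = SIG_LOW selects (M_DROP, A_RELEASE)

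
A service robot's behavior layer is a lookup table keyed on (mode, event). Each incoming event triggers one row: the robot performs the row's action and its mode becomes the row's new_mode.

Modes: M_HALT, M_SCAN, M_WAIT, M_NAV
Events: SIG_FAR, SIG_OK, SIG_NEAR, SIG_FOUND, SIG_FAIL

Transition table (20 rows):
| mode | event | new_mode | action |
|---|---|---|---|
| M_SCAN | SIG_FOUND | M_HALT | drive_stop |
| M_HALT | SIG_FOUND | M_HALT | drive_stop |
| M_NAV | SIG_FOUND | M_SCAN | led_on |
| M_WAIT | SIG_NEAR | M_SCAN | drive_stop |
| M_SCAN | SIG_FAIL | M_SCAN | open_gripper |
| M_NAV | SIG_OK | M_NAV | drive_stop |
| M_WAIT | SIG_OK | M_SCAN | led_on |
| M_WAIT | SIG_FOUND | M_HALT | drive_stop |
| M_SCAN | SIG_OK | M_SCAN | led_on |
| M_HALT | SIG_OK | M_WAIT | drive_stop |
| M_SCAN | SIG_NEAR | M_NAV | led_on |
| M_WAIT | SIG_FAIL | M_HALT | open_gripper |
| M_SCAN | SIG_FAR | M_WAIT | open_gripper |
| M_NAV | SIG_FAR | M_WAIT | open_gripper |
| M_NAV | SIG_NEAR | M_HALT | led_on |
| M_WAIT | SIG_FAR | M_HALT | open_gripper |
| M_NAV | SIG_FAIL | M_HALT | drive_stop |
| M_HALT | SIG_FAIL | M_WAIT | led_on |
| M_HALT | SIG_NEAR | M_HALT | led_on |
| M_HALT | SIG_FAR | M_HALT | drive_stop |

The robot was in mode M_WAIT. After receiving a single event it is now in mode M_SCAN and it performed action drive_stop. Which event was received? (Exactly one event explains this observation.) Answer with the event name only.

SIG_NEAR

try SIG_FAR: (M_WAIT, SIG_FAR) → (M_HALT, open_gripper)
try SIG_OK: (M_WAIT, SIG_OK) → (M_SCAN, led_on)
try SIG_NEAR: (M_WAIT, SIG_NEAR) → (M_SCAN, drive_stop)  ← matches
try SIG_FOUND: (M_WAIT, SIG_FOUND) → (M_HALT, drive_stop)
try SIG_FAIL: (M_WAIT, SIG_FAIL) → (M_HALT, open_gripper)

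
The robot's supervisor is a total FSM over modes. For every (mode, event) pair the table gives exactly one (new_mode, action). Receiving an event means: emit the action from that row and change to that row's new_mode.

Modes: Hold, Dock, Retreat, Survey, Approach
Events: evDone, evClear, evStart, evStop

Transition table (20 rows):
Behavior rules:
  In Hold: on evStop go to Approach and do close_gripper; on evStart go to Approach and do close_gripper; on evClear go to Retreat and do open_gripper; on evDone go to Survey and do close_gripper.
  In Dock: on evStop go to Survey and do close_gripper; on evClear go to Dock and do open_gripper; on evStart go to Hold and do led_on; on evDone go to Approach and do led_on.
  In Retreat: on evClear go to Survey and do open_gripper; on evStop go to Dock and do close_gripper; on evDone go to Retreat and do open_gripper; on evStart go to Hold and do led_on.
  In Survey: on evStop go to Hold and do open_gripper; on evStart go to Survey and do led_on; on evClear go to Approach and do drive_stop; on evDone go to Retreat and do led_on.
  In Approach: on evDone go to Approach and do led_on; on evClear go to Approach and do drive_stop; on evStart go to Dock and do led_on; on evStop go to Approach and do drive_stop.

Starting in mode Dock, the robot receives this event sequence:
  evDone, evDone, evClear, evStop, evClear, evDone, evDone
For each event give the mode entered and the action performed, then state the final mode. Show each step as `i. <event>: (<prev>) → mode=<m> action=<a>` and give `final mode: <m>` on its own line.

1. evDone: (Dock) → mode=Approach action=led_on
2. evDone: (Approach) → mode=Approach action=led_on
3. evClear: (Approach) → mode=Approach action=drive_stop
4. evStop: (Approach) → mode=Approach action=drive_stop
5. evClear: (Approach) → mode=Approach action=drive_stop
6. evDone: (Approach) → mode=Approach action=led_on
7. evDone: (Approach) → mode=Approach action=led_on

final mode: Approach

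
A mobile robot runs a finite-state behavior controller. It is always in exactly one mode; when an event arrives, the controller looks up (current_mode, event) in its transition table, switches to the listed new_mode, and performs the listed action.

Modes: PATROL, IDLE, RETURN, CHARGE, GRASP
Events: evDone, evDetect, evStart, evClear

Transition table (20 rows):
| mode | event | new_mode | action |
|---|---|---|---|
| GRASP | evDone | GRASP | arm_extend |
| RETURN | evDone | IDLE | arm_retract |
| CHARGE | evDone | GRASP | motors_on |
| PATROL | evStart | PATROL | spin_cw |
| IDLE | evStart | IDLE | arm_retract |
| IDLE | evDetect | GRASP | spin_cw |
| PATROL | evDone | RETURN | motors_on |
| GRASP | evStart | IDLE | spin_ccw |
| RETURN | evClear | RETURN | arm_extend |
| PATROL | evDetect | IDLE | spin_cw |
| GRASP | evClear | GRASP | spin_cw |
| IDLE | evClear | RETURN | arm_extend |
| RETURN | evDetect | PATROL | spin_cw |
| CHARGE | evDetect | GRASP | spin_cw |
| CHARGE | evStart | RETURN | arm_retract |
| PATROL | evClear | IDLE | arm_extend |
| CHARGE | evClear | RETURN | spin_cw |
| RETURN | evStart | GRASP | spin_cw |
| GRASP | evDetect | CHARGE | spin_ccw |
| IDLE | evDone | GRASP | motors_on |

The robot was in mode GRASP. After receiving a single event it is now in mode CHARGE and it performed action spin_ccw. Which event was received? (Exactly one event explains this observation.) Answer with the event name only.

try evDone: (GRASP, evDone) → (GRASP, arm_extend)
try evDetect: (GRASP, evDetect) → (CHARGE, spin_ccw)  ← matches
try evStart: (GRASP, evStart) → (IDLE, spin_ccw)
try evClear: (GRASP, evClear) → (GRASP, spin_cw)

evDetect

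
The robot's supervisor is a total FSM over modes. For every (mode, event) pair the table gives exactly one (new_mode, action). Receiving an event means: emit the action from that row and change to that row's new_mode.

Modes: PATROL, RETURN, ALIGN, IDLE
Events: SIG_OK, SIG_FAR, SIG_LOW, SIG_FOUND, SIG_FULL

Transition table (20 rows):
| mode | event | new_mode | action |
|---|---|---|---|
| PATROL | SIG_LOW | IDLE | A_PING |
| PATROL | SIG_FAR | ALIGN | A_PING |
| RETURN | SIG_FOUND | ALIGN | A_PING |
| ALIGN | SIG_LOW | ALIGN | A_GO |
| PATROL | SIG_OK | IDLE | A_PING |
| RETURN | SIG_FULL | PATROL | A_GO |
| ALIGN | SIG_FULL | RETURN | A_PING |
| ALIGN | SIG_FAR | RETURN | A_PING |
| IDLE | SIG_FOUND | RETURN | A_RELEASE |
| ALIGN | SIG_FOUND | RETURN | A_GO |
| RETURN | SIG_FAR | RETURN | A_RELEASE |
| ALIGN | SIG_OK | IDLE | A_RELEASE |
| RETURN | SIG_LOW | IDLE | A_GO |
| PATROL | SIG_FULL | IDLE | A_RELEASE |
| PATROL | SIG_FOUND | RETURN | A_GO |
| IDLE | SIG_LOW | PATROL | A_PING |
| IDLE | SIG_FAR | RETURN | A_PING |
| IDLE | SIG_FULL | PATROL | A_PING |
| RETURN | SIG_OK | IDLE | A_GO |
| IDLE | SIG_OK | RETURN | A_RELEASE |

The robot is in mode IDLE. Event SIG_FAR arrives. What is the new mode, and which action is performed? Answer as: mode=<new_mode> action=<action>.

mode=RETURN action=A_PING

current mode = IDLE; filter table to that mode:
  (IDLE, SIG_FOUND) → (RETURN, A_RELEASE)
  (IDLE, SIG_LOW) → (PATROL, A_PING)
  (IDLE, SIG_FAR) → (RETURN, A_PING)  ← event matches
  (IDLE, SIG_FULL) → (PATROL, A_PING)
  (IDLE, SIG_OK) → (RETURN, A_RELEASE)
event = SIG_FAR selects (RETURN, A_PING)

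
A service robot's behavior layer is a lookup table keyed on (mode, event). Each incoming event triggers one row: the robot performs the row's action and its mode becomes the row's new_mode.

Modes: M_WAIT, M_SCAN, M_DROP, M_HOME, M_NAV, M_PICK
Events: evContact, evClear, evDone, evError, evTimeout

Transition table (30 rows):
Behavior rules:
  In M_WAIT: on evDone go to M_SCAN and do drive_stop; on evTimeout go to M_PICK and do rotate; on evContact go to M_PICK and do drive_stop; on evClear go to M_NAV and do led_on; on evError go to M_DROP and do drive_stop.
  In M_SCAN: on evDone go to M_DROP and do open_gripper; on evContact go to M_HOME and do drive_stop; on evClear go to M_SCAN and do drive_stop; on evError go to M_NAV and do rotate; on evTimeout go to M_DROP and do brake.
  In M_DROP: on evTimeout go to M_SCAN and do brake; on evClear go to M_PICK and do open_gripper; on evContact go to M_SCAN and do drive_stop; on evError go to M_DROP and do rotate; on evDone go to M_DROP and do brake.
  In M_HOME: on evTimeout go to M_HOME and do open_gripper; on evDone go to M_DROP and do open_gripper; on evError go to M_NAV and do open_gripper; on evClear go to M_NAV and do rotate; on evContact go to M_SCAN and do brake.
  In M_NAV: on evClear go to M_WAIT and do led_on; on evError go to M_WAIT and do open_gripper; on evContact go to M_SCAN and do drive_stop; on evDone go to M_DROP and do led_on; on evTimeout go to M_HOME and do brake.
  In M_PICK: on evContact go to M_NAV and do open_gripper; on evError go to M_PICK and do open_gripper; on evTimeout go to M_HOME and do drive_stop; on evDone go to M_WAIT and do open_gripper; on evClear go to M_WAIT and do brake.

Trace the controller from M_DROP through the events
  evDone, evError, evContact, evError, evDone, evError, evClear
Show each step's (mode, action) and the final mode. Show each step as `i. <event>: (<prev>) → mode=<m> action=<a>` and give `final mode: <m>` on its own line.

1. evDone: (M_DROP) → mode=M_DROP action=brake
2. evError: (M_DROP) → mode=M_DROP action=rotate
3. evContact: (M_DROP) → mode=M_SCAN action=drive_stop
4. evError: (M_SCAN) → mode=M_NAV action=rotate
5. evDone: (M_NAV) → mode=M_DROP action=led_on
6. evError: (M_DROP) → mode=M_DROP action=rotate
7. evClear: (M_DROP) → mode=M_PICK action=open_gripper

final mode: M_PICK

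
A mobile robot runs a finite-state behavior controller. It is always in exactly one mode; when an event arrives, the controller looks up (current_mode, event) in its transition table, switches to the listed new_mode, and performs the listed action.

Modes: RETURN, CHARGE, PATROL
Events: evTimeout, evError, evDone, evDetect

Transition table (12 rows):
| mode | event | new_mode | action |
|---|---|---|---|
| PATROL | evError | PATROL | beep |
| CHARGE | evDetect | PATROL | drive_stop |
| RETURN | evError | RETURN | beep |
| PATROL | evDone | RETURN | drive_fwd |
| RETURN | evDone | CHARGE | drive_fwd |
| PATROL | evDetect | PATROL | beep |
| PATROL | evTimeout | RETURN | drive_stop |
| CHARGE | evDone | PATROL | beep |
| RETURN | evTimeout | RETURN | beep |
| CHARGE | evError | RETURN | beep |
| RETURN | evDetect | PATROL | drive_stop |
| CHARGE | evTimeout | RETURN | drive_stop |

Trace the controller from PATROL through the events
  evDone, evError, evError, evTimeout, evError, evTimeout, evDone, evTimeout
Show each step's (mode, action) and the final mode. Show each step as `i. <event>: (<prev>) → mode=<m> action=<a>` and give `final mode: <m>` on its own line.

final mode: RETURN

1. evDone: (PATROL) → mode=RETURN action=drive_fwd
2. evError: (RETURN) → mode=RETURN action=beep
3. evError: (RETURN) → mode=RETURN action=beep
4. evTimeout: (RETURN) → mode=RETURN action=beep
5. evError: (RETURN) → mode=RETURN action=beep
6. evTimeout: (RETURN) → mode=RETURN action=beep
7. evDone: (RETURN) → mode=CHARGE action=drive_fwd
8. evTimeout: (CHARGE) → mode=RETURN action=drive_stop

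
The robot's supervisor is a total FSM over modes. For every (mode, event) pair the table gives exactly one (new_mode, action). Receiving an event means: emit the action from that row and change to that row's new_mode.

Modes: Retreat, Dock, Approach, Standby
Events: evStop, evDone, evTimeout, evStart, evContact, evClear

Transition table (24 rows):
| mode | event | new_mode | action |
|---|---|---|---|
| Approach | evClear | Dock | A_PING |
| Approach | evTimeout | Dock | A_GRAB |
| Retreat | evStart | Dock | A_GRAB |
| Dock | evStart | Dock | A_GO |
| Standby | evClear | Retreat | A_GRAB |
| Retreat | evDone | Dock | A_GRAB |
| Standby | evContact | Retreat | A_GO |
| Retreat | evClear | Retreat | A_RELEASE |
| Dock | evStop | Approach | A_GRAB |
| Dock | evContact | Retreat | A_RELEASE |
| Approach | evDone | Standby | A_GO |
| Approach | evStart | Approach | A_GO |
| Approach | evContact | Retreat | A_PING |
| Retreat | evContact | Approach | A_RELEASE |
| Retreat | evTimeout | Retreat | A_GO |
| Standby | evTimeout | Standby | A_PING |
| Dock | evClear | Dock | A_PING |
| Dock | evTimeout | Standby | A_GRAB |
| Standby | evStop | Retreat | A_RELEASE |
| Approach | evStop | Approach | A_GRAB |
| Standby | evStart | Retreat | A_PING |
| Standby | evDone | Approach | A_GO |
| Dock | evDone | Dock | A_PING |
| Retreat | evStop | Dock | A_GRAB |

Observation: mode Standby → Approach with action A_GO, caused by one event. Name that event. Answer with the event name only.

try evStop: (Standby, evStop) → (Retreat, A_RELEASE)
try evDone: (Standby, evDone) → (Approach, A_GO)  ← matches
try evTimeout: (Standby, evTimeout) → (Standby, A_PING)
try evStart: (Standby, evStart) → (Retreat, A_PING)
try evContact: (Standby, evContact) → (Retreat, A_GO)
try evClear: (Standby, evClear) → (Retreat, A_GRAB)

evDone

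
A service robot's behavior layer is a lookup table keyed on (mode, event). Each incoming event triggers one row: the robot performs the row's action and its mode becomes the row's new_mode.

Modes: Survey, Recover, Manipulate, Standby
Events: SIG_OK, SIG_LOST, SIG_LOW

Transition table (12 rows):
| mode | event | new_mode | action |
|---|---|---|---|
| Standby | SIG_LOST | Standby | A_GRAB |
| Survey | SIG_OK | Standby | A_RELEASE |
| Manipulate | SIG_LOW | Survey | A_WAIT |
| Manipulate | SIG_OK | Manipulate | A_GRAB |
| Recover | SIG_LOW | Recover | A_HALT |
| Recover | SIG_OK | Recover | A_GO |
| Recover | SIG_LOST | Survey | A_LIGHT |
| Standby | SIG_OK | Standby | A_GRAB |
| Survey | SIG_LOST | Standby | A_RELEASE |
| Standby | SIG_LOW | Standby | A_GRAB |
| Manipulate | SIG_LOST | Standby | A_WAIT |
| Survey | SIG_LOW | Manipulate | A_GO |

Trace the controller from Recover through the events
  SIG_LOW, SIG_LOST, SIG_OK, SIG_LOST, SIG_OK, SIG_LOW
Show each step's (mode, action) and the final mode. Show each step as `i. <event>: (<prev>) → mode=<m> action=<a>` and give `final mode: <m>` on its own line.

1. SIG_LOW: (Recover) → mode=Recover action=A_HALT
2. SIG_LOST: (Recover) → mode=Survey action=A_LIGHT
3. SIG_OK: (Survey) → mode=Standby action=A_RELEASE
4. SIG_LOST: (Standby) → mode=Standby action=A_GRAB
5. SIG_OK: (Standby) → mode=Standby action=A_GRAB
6. SIG_LOW: (Standby) → mode=Standby action=A_GRAB

final mode: Standby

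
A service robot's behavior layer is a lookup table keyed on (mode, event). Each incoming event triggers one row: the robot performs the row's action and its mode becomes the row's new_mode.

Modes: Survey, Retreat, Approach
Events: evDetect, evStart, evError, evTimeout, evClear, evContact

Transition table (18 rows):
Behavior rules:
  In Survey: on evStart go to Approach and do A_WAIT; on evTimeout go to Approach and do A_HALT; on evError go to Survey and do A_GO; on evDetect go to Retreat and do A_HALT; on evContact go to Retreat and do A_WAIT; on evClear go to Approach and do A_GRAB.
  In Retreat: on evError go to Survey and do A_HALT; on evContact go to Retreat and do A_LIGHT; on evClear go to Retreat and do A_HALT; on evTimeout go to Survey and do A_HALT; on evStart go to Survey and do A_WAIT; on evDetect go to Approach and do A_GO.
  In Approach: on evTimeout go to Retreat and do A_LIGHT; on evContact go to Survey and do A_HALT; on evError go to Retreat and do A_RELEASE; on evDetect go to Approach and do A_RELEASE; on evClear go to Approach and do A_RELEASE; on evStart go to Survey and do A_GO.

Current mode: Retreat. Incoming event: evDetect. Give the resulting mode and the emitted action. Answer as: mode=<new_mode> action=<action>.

mode=Approach action=A_GO

current mode = Retreat; filter table to that mode:
  (Retreat, evError) → (Survey, A_HALT)
  (Retreat, evContact) → (Retreat, A_LIGHT)
  (Retreat, evClear) → (Retreat, A_HALT)
  (Retreat, evTimeout) → (Survey, A_HALT)
  (Retreat, evStart) → (Survey, A_WAIT)
  (Retreat, evDetect) → (Approach, A_GO)  ← event matches
event = evDetect selects (Approach, A_GO)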